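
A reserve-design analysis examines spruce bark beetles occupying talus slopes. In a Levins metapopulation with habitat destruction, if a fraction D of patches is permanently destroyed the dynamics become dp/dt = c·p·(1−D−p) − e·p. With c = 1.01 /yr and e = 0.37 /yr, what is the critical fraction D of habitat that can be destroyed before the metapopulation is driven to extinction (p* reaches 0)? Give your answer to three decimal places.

The nontrivial equilibrium is p* = (1−D) − e/c; extinction occurs when this hits zero.
So D_crit = 1 − e/c = 1 − 0.37/1.01 = 1 − 0.3663 = 0.6337.
Note this equals the original equilibrium occupancy — the Levins extinction-debt result.

0.634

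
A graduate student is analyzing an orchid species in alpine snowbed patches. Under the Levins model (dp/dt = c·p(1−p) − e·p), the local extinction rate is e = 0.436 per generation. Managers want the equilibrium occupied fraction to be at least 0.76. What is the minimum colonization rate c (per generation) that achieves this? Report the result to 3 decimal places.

1.817

p* = 1 − e/c ≥ 0.76 requires e/c ≤ 0.2400, i.e. c ≥ e/0.2400.
c_min = 0.436/0.2400 = 1.8167.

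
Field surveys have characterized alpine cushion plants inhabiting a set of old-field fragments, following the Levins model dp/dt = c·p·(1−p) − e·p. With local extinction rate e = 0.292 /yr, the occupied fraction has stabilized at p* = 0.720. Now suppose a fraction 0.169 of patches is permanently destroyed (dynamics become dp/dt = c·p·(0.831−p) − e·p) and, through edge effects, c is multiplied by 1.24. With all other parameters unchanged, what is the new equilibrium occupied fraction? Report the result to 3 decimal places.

Balance c(1−p*) = e gives c = e/(1 − 0.72000) = 0.292/0.28000 = 1.04286.
New p* = 0.831 − e/c = 0.831 − 0.29200/1.29315 = 0.60519.

0.605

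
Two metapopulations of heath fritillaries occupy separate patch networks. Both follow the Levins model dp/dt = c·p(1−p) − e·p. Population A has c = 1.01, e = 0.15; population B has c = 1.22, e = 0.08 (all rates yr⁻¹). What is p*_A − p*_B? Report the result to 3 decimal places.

-0.083

A: p*_A = 1 − 0.15/1.01 = 0.8515.
B: p*_B = 1 − 0.08/1.22 = 0.9344.
p*_A − p*_B = 0.8515 − 0.9344 = -0.0829.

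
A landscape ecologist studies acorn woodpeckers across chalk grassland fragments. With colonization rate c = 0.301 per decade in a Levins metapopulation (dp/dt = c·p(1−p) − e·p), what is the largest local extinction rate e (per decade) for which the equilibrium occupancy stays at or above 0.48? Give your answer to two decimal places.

0.16

1 − e/c ≥ 0.48 ⇒ e ≤ c(1 − 0.48) = 0.301 × 0.5200.
e_max = 0.1565.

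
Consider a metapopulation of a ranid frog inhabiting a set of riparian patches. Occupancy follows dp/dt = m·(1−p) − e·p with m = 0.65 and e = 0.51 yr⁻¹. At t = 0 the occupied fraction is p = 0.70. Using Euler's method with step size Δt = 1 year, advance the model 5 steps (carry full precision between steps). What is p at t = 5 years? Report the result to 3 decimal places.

0.560

Update rule: p ← p + [m·(1−p) − e·p]·Δt with Δt = 1.
  1  |  dp/dt·Δt = -0.162000  |  p_1 = 0.538000
  2  |  dp/dt·Δt = +0.025920  |  p_2 = 0.563920
  3  |  dp/dt·Δt = -0.004147  |  p_3 = 0.559773
  4  |  dp/dt·Δt = +0.000664  |  p_4 = 0.560436
  5  |  dp/dt·Δt = -0.000106  |  p_5 = 0.560330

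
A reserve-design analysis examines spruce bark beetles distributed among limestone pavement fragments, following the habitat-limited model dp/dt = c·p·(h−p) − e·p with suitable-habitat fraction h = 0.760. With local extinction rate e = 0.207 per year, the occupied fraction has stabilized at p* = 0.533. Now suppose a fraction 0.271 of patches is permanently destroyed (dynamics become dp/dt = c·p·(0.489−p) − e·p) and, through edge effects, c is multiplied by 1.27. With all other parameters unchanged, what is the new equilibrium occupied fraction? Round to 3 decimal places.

0.310

Balance c(h−p*) = e gives c = e/(0.76 − 0.53300) = 0.207/0.22700 = 0.91189.
New p* = 0.489 − e/c = 0.489 − 0.20700/1.15810 = 0.31026.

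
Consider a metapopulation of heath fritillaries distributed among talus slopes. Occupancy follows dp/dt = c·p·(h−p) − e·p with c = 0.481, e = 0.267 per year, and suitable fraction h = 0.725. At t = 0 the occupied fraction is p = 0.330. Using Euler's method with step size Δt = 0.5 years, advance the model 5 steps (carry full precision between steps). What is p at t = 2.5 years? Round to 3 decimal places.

0.279

Update rule: p ← p + [c·p·(h−p) − e·p]·Δt with Δt = 0.5.
step 1: Δp = -0.01271, p = 0.31729
step 2: Δp = -0.01125, p = 0.30605
step 3: Δp = -0.01002, p = 0.29603
step 4: Δp = -0.00898, p = 0.28705
step 5: Δp = -0.00809, p = 0.27896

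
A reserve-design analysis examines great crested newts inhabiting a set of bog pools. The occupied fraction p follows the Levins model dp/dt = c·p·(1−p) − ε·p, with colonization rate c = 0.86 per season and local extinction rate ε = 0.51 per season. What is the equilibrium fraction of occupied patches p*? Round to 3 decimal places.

0.407

Setting dp/dt = 0 and dividing through by p* gives c·(1−p*) = ε.
So p* = 1 − ε/c = 1 − 0.51/0.86 = 1 − 0.5930 = 0.4070.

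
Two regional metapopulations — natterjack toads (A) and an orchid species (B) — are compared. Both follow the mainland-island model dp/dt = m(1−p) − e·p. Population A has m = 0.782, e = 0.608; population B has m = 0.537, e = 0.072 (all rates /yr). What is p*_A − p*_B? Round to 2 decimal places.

A: p*_A = m/(m+e) = 0.782/1.3900 = 0.5626.
B: p*_B = 0.537/0.6090 = 0.8818.
p*_A − p*_B = 0.5626 − 0.8818 = -0.3192.

-0.32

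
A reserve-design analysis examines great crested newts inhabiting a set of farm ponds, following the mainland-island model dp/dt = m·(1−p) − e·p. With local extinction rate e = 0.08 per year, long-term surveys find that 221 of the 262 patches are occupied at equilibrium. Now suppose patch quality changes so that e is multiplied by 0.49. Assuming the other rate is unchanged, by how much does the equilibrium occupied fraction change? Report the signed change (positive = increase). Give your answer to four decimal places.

Observed p* = 221/262 = 0.84351.
Balance m(1−p*) = e·p* gives m = e·p*/(1−p*) = 0.08×0.84351/0.15649 = 0.43121.
New p* = m/(m+e) = 0.43121/(0.43121+0.03920) = 0.91667.
Δp* = 0.91667 − 0.84351 = +0.07316.

0.0732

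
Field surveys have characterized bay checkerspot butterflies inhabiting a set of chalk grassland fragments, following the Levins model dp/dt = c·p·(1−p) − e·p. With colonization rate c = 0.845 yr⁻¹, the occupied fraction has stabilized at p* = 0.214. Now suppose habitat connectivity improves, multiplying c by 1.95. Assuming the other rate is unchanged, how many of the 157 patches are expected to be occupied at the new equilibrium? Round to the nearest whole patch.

Balance c(1−p*) = e gives e = 0.845×(1 − 0.21400) = 0.66417.
New p* = 1 − e/c = 1 − 0.66417/1.64775 = 0.59692.
Expected occupied = 157 × 0.59692 = 93.72 ≈ 94.

94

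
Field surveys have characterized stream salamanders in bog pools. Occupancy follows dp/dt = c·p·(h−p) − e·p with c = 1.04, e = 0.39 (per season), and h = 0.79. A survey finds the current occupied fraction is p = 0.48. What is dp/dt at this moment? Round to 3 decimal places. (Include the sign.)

-0.032

Colonization term: c·p·(h−p) = 1.04×0.48×0.3100 = 0.15475.
Extinction term: e·p = 0.18720.
dp/dt = 0.15475 − 0.18720 = -0.03245.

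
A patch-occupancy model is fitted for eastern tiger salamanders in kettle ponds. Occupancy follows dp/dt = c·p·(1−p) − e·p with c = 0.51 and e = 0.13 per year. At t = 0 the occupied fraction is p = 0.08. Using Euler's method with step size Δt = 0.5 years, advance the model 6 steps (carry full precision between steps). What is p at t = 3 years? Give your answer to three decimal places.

0.194

Update rule: p ← p + [c·p·(1−p) − e·p]·Δt with Δt = 0.5.
  1  |  dp/dt·Δt = +0.013568  |  p_1 = 0.093568
  2  |  dp/dt·Δt = +0.015545  |  p_2 = 0.109113
  3  |  dp/dt·Δt = +0.017696  |  p_3 = 0.126809
  4  |  dp/dt·Δt = +0.019993  |  p_4 = 0.146802
  5  |  dp/dt·Δt = +0.022397  |  p_5 = 0.169199
  6  |  dp/dt·Δt = +0.024848  |  p_6 = 0.194047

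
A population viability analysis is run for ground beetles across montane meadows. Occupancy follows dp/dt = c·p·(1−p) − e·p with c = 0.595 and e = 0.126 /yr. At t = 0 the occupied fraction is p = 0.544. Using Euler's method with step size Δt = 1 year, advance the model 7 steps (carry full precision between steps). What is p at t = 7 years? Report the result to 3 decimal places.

0.783

Update rule: p ← p + [c·p·(1−p) − e·p]·Δt with Δt = 1.
step 1: Δp = +0.07905, p = 0.62305
step 2: Δp = +0.06124, p = 0.68429
step 3: Δp = +0.04232, p = 0.72661
step 4: Δp = +0.02664, p = 0.75325
step 5: Δp = +0.01568, p = 0.76893
step 6: Δp = +0.00883, p = 0.77776
step 7: Δp = +0.00485, p = 0.78261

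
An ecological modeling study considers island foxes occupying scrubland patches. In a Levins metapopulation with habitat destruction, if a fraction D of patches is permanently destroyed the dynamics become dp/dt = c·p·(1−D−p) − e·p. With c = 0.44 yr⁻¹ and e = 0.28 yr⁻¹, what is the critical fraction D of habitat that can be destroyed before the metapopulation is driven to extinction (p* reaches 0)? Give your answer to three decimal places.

0.364

The nontrivial equilibrium is p* = (1−D) − e/c; extinction occurs when this hits zero.
So D_crit = 1 − e/c = 1 − 0.28/0.44 = 1 − 0.6364 = 0.3636.
Note this equals the original equilibrium occupancy — the Levins extinction-debt result.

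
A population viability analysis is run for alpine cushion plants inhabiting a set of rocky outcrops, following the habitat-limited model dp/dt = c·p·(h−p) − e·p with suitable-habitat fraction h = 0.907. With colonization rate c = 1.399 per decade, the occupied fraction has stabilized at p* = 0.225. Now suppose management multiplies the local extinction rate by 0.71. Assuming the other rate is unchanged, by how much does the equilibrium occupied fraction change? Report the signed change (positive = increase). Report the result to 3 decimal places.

0.198

Balance c(h−p*) = e gives e = 1.399×(0.907 − 0.22500) = 0.95412.
New p* = 0.907 − e/c = 0.907 − 0.67743/1.39900 = 0.42278.
Δp* = 0.42278 − 0.22500 = +0.19778.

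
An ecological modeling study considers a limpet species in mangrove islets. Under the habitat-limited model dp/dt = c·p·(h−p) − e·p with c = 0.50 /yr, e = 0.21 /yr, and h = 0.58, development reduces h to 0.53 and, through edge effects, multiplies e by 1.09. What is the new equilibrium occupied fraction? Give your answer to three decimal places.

Before: p* = h − e/c = 0.58 − 0.21/0.50 = 0.58 − 0.4200 = 0.1600.
After: c = 0.5, e = 0.2289, h = 0.53; p* = 0.53 − 0.2289/0.5 = 0.0722.

0.072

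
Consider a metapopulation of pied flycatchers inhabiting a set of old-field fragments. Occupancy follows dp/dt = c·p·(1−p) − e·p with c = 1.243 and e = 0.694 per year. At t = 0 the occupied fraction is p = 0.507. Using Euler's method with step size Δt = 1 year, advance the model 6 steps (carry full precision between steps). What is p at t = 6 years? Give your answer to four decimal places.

Update rule: p ← p + [c·p·(1−p) − e·p]·Δt with Δt = 1.
step 1: Δp = -0.04117, p = 0.46583
step 2: Δp = -0.01399, p = 0.45184
step 3: Δp = -0.00571, p = 0.44613
step 4: Δp = -0.00247, p = 0.44366
step 5: Δp = -0.00110, p = 0.44256
step 6: Δp = -0.00049, p = 0.44207

0.4421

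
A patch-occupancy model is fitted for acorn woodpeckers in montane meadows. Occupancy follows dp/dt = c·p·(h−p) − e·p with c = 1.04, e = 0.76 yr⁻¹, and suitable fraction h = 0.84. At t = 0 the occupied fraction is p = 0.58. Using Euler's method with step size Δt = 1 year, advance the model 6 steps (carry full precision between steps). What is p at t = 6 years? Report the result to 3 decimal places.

Update rule: p ← p + [c·p·(h−p) − e·p]·Δt with Δt = 1.
t = 1: p = 0.58000 + (-0.28397) = 0.29603
t = 2: p = 0.29603 + (-0.05751) = 0.23852
t = 3: p = 0.23852 + (-0.03207) = 0.20645
t = 4: p = 0.20645 + (-0.02087) = 0.18558
t = 5: p = 0.18558 + (-0.01473) = 0.17084
t = 6: p = 0.17084 + (-0.01095) = 0.15989

0.160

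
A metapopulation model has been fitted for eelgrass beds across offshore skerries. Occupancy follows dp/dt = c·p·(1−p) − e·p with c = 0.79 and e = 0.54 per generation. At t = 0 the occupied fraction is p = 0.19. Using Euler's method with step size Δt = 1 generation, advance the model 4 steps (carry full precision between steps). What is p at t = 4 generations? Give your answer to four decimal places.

Update rule: p ← p + [c·p·(1−p) − e·p]·Δt with Δt = 1.
p: 0.19000 → 0.20898  (Δp = +0.01898)
p: 0.20898 → 0.22672  (Δp = +0.01774)
p: 0.22672 → 0.24280  (Δp = +0.01607)
p: 0.24280 → 0.25693  (Δp = +0.01413)

0.2569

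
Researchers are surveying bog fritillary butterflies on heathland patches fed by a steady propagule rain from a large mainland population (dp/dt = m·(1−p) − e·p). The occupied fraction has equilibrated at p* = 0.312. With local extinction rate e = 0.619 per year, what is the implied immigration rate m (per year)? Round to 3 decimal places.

0.281

At equilibrium m(1−p*) = e·p*, so m = e·p*/(1−p*).
m = 0.619 × 0.312 / 0.6880 = 0.1931/0.6880 = 0.2807.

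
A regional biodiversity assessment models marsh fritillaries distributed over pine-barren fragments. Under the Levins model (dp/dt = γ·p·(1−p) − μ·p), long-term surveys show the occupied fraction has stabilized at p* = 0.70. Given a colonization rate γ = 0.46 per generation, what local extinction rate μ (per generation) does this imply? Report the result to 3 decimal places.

At equilibrium γ(1−p*) = μ.
μ = 0.46 × (1 − 0.70) = 0.46 × 0.3000 = 0.1380.

0.138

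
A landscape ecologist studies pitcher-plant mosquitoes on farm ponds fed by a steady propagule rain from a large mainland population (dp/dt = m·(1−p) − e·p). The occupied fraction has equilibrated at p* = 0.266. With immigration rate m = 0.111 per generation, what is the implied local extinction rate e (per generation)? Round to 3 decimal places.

0.306

At equilibrium m(1−p*) = e·p*, so e = m(1−p*)/p*.
e = 0.111 × 0.7340 / 0.266 = 0.3063.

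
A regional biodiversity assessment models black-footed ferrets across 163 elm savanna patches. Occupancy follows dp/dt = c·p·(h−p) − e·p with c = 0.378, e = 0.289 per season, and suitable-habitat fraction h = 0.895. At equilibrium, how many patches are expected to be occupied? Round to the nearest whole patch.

21

p* = h − e/c = 0.895 − 0.7646 = 0.1304.
Expected occupied patches = N × p* = 163 × 0.1304 = 21.26 ≈ 21.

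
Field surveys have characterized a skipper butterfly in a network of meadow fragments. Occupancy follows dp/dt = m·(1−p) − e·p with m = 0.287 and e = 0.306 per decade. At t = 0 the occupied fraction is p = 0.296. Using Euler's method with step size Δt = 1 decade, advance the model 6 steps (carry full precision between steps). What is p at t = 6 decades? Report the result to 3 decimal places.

0.483

Update rule: p ← p + [m·(1−p) − e·p]·Δt with Δt = 1.
t = 1: p = 0.29600 + (+0.11147) = 0.40747
t = 2: p = 0.40747 + (+0.04537) = 0.45284
t = 3: p = 0.45284 + (+0.01847) = 0.47131
t = 4: p = 0.47131 + (+0.00752) = 0.47882
t = 5: p = 0.47882 + (+0.00306) = 0.48188
t = 6: p = 0.48188 + (+0.00124) = 0.48313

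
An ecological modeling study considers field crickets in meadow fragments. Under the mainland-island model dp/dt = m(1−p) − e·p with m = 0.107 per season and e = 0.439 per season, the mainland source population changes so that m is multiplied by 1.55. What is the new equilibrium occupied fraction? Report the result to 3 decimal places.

Before: p* = 0.107/(0.107+0.439) = 0.1960.
After: m = 0.16585, e = 0.439; p* = 0.16585/0.6048 = 0.2742.

0.274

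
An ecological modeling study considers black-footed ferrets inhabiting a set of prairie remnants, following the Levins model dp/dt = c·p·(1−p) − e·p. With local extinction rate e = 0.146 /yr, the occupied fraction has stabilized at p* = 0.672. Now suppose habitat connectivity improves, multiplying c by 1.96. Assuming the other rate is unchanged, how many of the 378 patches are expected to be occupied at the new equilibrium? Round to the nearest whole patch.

315

Balance c(1−p*) = e gives c = e/(1 − 0.67200) = 0.146/0.32800 = 0.44512.
New p* = 1 − e/c = 1 − 0.14600/0.87244 = 0.83265.
Expected occupied = 378 × 0.83265 = 314.74 ≈ 315.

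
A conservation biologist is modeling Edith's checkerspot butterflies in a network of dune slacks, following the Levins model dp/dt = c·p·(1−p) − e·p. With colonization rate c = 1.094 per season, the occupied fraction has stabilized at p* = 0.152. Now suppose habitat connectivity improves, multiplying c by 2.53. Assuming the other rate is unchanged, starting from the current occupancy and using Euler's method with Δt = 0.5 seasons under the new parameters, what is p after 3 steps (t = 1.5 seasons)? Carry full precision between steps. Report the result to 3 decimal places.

Balance c(1−p*) = e gives e = 1.094×(1 − 0.15200) = 0.92771.
Starting from p₀ = 0.15200; update p ← p + (dp/dt)·Δt with the new parameters.
step 1: Δp = +0.10787, p = 0.25987
step 2: Δp = +0.14564, p = 0.40551
step 3: Δp = +0.14552, p = 0.55103

0.551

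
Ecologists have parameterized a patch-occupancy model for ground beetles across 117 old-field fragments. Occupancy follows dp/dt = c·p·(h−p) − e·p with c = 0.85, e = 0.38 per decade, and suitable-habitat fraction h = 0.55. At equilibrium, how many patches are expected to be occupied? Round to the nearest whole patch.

12

p* = h − e/c = 0.55 − 0.4471 = 0.1029.
Expected occupied patches = N × p* = 117 × 0.1029 = 12.04 ≈ 12.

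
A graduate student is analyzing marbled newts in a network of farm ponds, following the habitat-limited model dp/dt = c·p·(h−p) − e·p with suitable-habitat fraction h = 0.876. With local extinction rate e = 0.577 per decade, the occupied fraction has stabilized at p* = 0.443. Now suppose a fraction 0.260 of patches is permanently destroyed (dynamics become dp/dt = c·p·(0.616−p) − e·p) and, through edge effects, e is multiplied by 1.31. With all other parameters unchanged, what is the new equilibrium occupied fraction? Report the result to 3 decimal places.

Balance c(h−p*) = e gives c = e/(0.876 − 0.44300) = 0.577/0.43300 = 1.33256.
New p* = 0.616 − e/c = 0.616 − 0.75587/1.33256 = 0.04877.

0.049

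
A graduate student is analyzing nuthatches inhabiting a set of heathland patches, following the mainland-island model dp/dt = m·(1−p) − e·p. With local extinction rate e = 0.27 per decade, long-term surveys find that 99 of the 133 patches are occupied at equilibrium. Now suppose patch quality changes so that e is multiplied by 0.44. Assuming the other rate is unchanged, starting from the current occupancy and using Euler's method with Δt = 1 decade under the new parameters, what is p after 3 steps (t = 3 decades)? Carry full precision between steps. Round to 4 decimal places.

Observed p* = 99/133 = 0.74436.
Balance m(1−p*) = e·p* gives m = e·p*/(1−p*) = 0.27×0.74436/0.25564 = 0.78618.
Starting from p₀ = 0.74436; update p ← p + (dp/dt)·Δt with the new parameters.
t = 1: p = 0.74436 + (+0.11255) = 0.85691
t = 2: p = 0.85691 + (+0.01069) = 0.86760
t = 3: p = 0.86760 + (+0.00102) = 0.86862

0.8686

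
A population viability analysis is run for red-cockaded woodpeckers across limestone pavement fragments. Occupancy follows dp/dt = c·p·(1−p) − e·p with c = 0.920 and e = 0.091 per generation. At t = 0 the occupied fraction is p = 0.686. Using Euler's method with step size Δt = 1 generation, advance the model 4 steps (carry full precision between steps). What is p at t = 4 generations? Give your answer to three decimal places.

0.900

Update rule: p ← p + [c·p·(1−p) − e·p]·Δt with Δt = 1.
p: 0.68600 → 0.82175  (Δp = +0.13575)
p: 0.82175 → 0.88173  (Δp = +0.05998)
p: 0.88173 → 0.89743  (Δp = +0.01570)
p: 0.89743 → 0.90045  (Δp = +0.00302)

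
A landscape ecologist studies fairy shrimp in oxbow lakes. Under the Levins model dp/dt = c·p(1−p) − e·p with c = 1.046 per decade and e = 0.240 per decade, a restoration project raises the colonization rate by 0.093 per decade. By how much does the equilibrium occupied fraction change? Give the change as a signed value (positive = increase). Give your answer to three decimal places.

0.019

Before: p* = 1 − 0.240/1.046 = 0.7706.
After the change, c = 1.139, e = 0.24, so p* = 1 − 0.24/1.139 = 0.7893.
Δp* = 0.7893 − 0.7706 = +0.0187.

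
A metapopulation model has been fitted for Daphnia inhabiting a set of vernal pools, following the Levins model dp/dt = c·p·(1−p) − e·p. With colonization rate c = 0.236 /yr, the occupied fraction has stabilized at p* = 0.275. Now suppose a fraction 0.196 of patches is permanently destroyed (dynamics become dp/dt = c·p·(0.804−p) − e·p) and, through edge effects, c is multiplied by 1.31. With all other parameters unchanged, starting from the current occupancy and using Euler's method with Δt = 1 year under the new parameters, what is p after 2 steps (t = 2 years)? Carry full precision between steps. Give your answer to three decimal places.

0.271

Balance c(1−p*) = e gives e = 0.236×(1 − 0.27500) = 0.17110.
Starting from p₀ = 0.27500; update p ← p + (dp/dt)·Δt with the new parameters.
  1  |  dp/dt·Δt = -0.002077  |  p_1 = 0.272923
  2  |  dp/dt·Δt = -0.001886  |  p_2 = 0.271036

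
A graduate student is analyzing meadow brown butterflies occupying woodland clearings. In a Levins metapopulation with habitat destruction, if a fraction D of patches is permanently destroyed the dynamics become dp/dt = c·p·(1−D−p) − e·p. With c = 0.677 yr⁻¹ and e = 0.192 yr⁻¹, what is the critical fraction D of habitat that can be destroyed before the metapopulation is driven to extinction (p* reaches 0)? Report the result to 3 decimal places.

0.716

The nontrivial equilibrium is p* = (1−D) − e/c; extinction occurs when this hits zero.
So D_crit = 1 − e/c = 1 − 0.192/0.677 = 1 − 0.2836 = 0.7164.
This equals the undisturbed p*, a classic result of Lande's extension.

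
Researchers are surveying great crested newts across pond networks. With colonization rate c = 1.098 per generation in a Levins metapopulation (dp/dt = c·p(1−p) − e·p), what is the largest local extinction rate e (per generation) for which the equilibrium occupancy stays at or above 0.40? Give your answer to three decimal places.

1 − e/c ≥ 0.40 ⇒ e ≤ c(1 − 0.40) = 1.098 × 0.6000.
e_max = 0.6588.

0.659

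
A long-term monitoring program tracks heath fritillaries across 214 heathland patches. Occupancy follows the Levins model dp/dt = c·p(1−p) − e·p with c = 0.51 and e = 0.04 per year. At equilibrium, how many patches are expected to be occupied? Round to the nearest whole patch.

p* = 1 − e/c = 1 − 0.04/0.51 = 0.9216.
Expected occupied patches = N × p* = 214 × 0.9216 = 197.22 ≈ 197.

197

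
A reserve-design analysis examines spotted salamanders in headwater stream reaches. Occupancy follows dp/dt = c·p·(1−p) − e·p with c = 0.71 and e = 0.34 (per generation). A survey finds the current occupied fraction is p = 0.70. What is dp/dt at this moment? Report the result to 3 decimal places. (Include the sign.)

Colonization term: c·p·(1−p) = 0.71×0.70×0.3000 = 0.14910.
Extinction term: e·p = 0.23800.
dp/dt = 0.14910 − 0.23800 = -0.08890.

-0.089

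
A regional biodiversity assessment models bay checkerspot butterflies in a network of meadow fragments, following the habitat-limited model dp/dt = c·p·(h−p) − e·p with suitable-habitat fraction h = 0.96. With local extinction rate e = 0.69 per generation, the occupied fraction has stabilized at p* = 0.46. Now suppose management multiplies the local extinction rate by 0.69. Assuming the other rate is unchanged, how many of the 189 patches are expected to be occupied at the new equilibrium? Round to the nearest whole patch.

116

Balance c(h−p*) = e gives c = e/(0.96 − 0.46000) = 0.69/0.50000 = 1.38000.
New p* = 0.96 − e/c = 0.96 − 0.47610/1.38000 = 0.61500.
Expected occupied = 189 × 0.61500 = 116.23 ≈ 116.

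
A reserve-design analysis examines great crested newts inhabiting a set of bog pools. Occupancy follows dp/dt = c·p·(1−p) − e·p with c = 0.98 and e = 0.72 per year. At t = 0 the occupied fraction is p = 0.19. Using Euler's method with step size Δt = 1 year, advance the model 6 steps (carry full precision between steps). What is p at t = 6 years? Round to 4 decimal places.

0.2477

Update rule: p ← p + [c·p·(1−p) − e·p]·Δt with Δt = 1.
p: 0.19000 → 0.20402  (Δp = +0.01402)
p: 0.20402 → 0.21628  (Δp = +0.01225)
p: 0.21628 → 0.22667  (Δp = +0.01039)
p: 0.22667 → 0.23525  (Δp = +0.00858)
p: 0.23525 → 0.24218  (Δp = +0.00693)
p: 0.24218 → 0.24767  (Δp = +0.00549)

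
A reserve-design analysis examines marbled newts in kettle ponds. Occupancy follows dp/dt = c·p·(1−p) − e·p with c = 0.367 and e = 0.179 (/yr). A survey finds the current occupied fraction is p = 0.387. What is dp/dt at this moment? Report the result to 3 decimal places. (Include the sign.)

0.018

Colonization term: c·p·(1−p) = 0.367×0.387×0.6130 = 0.08706.
Extinction term: e·p = 0.06927.
dp/dt = 0.08706 − 0.06927 = 0.01779.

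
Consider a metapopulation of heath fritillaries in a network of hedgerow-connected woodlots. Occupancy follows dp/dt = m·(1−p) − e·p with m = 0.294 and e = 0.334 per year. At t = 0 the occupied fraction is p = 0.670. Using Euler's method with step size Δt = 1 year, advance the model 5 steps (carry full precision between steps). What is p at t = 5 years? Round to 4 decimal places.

0.4696

Update rule: p ← p + [m·(1−p) − e·p]·Δt with Δt = 1.
p: 0.67000 → 0.54324  (Δp = -0.12676)
p: 0.54324 → 0.49609  (Δp = -0.04715)
p: 0.49609 → 0.47854  (Δp = -0.01754)
p: 0.47854 → 0.47202  (Δp = -0.00653)
p: 0.47202 → 0.46959  (Δp = -0.00243)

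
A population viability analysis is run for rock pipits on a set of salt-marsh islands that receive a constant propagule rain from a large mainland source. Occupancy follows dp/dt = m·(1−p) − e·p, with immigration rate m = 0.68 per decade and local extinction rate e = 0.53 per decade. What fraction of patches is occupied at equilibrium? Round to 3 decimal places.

0.562

At equilibrium the propagule rain into empty patches balances local extinction: m(1−p*) = e·p*.
p* = m/(m+e) = 0.68/(0.68+0.53) = 0.68/1.2100 = 0.5620.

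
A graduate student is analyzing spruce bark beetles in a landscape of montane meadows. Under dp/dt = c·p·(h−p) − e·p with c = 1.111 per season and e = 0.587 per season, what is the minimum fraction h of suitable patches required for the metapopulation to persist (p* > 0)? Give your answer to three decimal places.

p* = h − e/c is positive only when h > e/c.
h_min = e/c = 0.587/1.111 = 0.5284.

0.528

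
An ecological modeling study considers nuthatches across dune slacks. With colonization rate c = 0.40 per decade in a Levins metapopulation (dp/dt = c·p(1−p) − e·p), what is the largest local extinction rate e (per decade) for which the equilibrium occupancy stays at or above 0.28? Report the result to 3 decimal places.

0.288

1 − e/c ≥ 0.28 ⇒ e ≤ c(1 − 0.28) = 0.40 × 0.7200.
e_max = 0.2880.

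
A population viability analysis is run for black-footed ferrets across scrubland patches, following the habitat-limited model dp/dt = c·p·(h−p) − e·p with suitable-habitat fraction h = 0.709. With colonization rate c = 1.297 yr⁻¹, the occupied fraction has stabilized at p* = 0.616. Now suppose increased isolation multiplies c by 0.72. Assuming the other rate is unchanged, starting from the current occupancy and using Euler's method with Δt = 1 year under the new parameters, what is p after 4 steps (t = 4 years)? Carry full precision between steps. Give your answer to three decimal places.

0.581

Balance c(h−p*) = e gives e = 1.297×(0.709 − 0.61600) = 0.12062.
Starting from p₀ = 0.61600; update p ← p + (dp/dt)·Δt with the new parameters.
step 1: Δp = -0.02080, p = 0.59520
step 2: Δp = -0.00854, p = 0.58666
step 3: Δp = -0.00374, p = 0.58292
step 4: Δp = -0.00168, p = 0.58124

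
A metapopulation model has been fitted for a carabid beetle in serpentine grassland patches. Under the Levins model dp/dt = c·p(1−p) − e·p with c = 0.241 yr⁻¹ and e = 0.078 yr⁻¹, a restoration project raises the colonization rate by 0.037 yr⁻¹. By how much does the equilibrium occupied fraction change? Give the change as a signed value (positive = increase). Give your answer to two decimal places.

Before: p* = 1 − 0.078/0.241 = 0.6763.
After the change, c = 0.278, e = 0.078, so p* = 1 − 0.078/0.278 = 0.7194.
Δp* = 0.7194 − 0.6763 = +0.0431.

0.04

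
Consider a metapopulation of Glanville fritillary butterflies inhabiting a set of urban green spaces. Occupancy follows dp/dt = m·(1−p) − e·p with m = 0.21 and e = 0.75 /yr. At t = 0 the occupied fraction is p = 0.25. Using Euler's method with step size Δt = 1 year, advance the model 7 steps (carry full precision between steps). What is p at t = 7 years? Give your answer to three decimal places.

Update rule: p ← p + [m·(1−p) − e·p]·Δt with Δt = 1.
t = 1: p = 0.25000 + (-0.03000) = 0.22000
t = 2: p = 0.22000 + (-0.00120) = 0.21880
t = 3: p = 0.21880 + (-0.00005) = 0.21875
t = 4: p = 0.21875 + (-0.00000) = 0.21875
t = 5: p = 0.21875 + (-0.00000) = 0.21875
t = 6: p = 0.21875 + (-0.00000) = 0.21875
t = 7: p = 0.21875 + (-0.00000) = 0.21875

0.219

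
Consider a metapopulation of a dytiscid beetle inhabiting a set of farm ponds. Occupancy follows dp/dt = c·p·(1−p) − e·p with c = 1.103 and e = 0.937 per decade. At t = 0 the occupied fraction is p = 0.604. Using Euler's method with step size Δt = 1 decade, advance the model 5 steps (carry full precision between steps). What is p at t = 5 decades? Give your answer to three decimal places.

Update rule: p ← p + [c·p·(1−p) − e·p]·Δt with Δt = 1.
step 1: Δp = -0.30213, p = 0.30187
step 2: Δp = -0.05040, p = 0.25147
step 3: Δp = -0.02801, p = 0.22346
step 4: Δp = -0.01798, p = 0.20548
step 5: Δp = -0.01246, p = 0.19302

0.193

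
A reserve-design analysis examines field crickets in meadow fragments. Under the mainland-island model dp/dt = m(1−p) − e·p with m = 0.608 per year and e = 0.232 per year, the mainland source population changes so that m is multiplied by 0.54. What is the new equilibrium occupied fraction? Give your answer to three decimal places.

0.586

Before: p* = 0.608/(0.608+0.232) = 0.7238.
After: m = 0.32832, e = 0.232; p* = 0.32832/0.5603 = 0.5860.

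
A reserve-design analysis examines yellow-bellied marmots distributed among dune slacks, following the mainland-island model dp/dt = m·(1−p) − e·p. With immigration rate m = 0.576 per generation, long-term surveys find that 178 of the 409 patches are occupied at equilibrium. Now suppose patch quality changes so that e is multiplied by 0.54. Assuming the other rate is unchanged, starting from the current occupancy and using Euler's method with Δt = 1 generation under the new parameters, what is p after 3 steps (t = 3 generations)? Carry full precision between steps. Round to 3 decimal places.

0.588

Observed p* = 178/409 = 0.43521.
Balance m(1−p*) = e·p* gives e = m(1−p*)/p* = 0.576×0.56479/0.43521 = 0.74751.
Starting from p₀ = 0.43521; update p ← p + (dp/dt)·Δt with the new parameters.
t = 1: p = 0.43521 + (+0.14965) = 0.58486
t = 2: p = 0.58486 + (+0.00304) = 0.58790
t = 3: p = 0.58790 + (+0.00006) = 0.58796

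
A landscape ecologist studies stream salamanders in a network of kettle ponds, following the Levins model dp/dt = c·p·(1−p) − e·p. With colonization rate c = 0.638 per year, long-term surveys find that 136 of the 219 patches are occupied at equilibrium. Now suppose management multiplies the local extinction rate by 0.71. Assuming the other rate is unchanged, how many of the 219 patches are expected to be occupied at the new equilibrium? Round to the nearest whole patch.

160

Observed p* = 136/219 = 0.62100.
Balance c(1−p*) = e gives e = 0.638×(1 − 0.62100) = 0.24180.
New p* = 1 − e/c = 1 − 0.17168/0.63800 = 0.73091.
Expected occupied = 219 × 0.73091 = 160.07 ≈ 160.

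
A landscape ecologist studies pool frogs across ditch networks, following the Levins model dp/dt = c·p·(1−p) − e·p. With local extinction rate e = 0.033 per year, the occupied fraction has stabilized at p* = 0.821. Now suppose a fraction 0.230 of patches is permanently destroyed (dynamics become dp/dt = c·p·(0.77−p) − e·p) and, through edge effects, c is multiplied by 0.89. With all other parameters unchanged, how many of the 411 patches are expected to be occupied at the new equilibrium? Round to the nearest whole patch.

Balance c(1−p*) = e gives c = e/(1 − 0.82100) = 0.033/0.17900 = 0.18436.
New p* = 0.77 − e/c = 0.77 − 0.03300/0.16408 = 0.56888.
Expected occupied = 411 × 0.56888 = 233.81 ≈ 234.

234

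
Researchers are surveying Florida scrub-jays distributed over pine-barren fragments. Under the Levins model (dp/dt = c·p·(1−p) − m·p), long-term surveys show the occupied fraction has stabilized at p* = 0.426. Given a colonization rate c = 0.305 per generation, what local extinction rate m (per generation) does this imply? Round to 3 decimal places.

At equilibrium c(1−p*) = m.
m = 0.305 × (1 − 0.426) = 0.305 × 0.5740 = 0.1751.

0.175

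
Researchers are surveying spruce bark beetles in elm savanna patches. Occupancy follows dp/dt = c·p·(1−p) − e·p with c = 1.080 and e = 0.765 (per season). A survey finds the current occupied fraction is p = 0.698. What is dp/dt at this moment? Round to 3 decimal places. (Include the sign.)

-0.306

Colonization term: c·p·(1−p) = 1.080×0.698×0.3020 = 0.22766.
Extinction term: e·p = 0.53397.
dp/dt = 0.22766 − 0.53397 = -0.30631.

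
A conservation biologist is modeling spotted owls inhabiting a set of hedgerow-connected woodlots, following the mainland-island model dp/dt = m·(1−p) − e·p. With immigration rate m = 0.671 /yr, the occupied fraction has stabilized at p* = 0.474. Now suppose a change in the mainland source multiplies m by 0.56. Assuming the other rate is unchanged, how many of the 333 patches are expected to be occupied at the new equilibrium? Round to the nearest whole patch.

Balance m(1−p*) = e·p* gives e = m(1−p*)/p* = 0.671×0.52600/0.47400 = 0.74461.
New p* = m/(m+e) = 0.37576/(0.37576+0.74461) = 0.33539.
Expected occupied = 333 × 0.33539 = 111.68 ≈ 112.

112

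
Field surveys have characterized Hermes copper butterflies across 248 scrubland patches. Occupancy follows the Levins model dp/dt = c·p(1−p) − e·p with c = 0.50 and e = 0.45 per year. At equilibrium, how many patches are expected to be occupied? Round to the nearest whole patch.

25

p* = 1 − e/c = 1 − 0.45/0.50 = 0.1000.
Expected occupied patches = N × p* = 248 × 0.1000 = 24.80 ≈ 25.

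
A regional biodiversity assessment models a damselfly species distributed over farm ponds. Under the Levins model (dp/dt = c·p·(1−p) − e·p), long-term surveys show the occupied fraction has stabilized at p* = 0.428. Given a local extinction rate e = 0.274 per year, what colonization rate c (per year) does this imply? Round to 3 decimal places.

0.479

At equilibrium c(1−p*) = e, so c = e/(1−p*).
c = 0.274/(1 − 0.428) = 0.274/0.5720 = 0.4790.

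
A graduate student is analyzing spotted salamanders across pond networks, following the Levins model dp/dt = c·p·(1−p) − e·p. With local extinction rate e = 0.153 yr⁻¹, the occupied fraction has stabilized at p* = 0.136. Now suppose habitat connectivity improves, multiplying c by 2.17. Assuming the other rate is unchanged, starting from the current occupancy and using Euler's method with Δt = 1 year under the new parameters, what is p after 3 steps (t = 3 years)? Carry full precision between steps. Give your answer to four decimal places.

0.2174

Balance c(1−p*) = e gives c = e/(1 − 0.13600) = 0.153/0.86400 = 0.17708.
Starting from p₀ = 0.13600; update p ← p + (dp/dt)·Δt with the new parameters.
  1  |  dp/dt·Δt = +0.024345  |  p_1 = 0.160345
  2  |  dp/dt·Δt = +0.027203  |  p_2 = 0.187549
  3  |  dp/dt·Δt = +0.029858  |  p_3 = 0.217407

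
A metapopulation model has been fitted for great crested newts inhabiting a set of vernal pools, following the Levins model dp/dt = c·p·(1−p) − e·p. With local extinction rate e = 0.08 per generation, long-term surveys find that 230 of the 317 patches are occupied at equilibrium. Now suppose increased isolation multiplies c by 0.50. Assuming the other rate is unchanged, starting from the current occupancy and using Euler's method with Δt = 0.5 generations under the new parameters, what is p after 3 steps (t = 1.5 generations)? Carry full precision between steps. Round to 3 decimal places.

Observed p* = 230/317 = 0.72555.
Balance c(1−p*) = e gives c = e/(1 − 0.72555) = 0.08/0.27445 = 0.29149.
Starting from p₀ = 0.72555; update p ← p + (dp/dt)·Δt with the new parameters.
t = 0.5: p = 0.72555 + (-0.01451) = 0.71104
t = 1: p = 0.71104 + (-0.01347) = 0.69757
t = 1.5: p = 0.69757 + (-0.01253) = 0.68504

0.685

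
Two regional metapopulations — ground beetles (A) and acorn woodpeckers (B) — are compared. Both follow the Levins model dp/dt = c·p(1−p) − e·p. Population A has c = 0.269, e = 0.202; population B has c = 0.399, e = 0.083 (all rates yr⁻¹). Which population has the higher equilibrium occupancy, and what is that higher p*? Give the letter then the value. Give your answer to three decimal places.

A: p*_A = 1 − 0.202/0.269 = 0.2491.
B: p*_B = 1 − 0.083/0.399 = 0.7920.
B is higher at 0.7920.

B, 0.792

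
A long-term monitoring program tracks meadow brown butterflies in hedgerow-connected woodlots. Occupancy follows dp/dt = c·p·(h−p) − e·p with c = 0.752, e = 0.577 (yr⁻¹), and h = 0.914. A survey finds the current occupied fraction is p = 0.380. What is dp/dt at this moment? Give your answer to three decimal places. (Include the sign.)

Colonization term: c·p·(h−p) = 0.752×0.380×0.5340 = 0.15260.
Extinction term: e·p = 0.21926.
dp/dt = 0.15260 − 0.21926 = -0.06666.

-0.067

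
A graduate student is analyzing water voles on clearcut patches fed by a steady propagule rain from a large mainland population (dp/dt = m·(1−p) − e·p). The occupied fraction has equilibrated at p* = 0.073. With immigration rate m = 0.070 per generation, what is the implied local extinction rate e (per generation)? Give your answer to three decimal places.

At equilibrium m(1−p*) = e·p*, so e = m(1−p*)/p*.
e = 0.070 × 0.9270 / 0.073 = 0.8889.

0.889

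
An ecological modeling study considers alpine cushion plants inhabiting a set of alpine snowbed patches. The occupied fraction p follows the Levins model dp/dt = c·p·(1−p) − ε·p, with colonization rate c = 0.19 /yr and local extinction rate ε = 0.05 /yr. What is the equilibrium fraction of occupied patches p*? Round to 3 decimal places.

At equilibrium, colonization balances extinction: c·p*·(1−p*) = ε·p*.
So p* = 1 − ε/c = 1 − 0.05/0.19 = 1 − 0.2632 = 0.7368.

0.737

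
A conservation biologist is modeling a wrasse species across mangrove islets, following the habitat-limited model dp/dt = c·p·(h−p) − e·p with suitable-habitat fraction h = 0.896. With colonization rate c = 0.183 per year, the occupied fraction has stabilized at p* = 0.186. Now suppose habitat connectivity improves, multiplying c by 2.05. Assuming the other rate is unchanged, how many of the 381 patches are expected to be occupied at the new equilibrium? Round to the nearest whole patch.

209

Balance c(h−p*) = e gives e = 0.183×(0.896 − 0.18600) = 0.12993.
New p* = 0.896 − e/c = 0.896 − 0.12993/0.37515 = 0.54966.
Expected occupied = 381 × 0.54966 = 209.42 ≈ 209.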